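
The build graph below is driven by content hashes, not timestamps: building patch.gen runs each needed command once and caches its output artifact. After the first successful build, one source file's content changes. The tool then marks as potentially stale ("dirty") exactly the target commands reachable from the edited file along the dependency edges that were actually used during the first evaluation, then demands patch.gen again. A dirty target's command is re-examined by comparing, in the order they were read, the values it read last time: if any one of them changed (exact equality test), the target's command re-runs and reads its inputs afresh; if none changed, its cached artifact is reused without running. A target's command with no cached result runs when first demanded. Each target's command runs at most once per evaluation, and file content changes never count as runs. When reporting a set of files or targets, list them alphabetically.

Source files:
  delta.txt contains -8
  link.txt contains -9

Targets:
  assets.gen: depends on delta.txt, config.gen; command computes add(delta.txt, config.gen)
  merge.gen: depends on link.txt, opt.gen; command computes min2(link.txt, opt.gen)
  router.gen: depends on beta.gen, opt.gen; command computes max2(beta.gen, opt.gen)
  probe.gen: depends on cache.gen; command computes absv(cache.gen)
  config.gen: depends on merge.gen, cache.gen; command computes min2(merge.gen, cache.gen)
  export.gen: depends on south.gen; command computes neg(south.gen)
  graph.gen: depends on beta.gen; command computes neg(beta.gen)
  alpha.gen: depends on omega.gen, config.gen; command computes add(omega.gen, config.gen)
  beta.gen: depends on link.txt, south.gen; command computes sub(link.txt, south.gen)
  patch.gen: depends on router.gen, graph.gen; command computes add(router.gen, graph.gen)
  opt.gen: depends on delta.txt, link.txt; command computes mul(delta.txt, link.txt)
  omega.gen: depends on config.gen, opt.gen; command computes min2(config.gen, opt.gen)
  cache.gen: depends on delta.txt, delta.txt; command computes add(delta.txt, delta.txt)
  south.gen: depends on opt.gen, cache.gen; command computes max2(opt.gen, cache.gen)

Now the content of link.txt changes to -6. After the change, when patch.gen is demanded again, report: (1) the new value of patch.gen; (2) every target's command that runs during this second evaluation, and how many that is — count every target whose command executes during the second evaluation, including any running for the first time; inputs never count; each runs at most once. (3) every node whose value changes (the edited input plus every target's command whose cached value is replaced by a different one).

Initial pass — values computed on the first demand:
  cache.gen = add(-8, -8) = -16
  opt.gen = mul(-8, -9) = 72
  south.gen = max2(72, -16) = 72
  beta.gen = sub(-9, 72) = -81
  graph.gen = neg(-81) = 81
  router.gen = max2(-81, 72) = 72
  patch.gen = add(72, 81) = 153

Second demand — change propagation:
  opt.gen: re-runs because link.txt -9->-6; new result 48.
  south.gen: re-runs because opt.gen 72->48; new result 48.
  beta.gen: re-runs because link.txt -9->-6; south.gen 72->48; new result -54.
  graph.gen: re-runs because beta.gen -81->-54; new result 54.
  router.gen: re-runs because beta.gen -81->-54; opt.gen 72->48; new result 48.
  patch.gen: re-runs because router.gen 72->48; graph.gen 81->54; new result 102.

patch.gen now evaluates to 102.
Run set: beta.gen, graph.gen, opt.gen, patch.gen, router.gen, south.gen (6 run).
Changed values: beta.gen, graph.gen, link.txt, opt.gen, patch.gen, router.gen, south.gen.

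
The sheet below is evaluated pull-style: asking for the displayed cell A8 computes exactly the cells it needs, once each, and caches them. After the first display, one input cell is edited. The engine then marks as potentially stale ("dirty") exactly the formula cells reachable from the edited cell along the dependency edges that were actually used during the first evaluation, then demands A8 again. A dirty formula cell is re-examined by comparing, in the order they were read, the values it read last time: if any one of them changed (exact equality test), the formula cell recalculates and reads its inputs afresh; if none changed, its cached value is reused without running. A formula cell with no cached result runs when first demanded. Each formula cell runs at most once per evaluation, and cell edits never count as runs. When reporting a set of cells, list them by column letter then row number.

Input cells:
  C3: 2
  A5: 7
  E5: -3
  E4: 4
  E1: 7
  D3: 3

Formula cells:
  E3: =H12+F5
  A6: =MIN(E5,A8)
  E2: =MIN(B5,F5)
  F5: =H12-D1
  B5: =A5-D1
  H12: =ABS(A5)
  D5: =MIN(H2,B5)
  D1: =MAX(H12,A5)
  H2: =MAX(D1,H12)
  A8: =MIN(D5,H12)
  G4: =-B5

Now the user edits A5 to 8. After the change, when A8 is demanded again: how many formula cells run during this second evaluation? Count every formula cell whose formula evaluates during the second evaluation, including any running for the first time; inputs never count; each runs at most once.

6 formula cells run: A8, B5, D1, D5, H2, H12.

First demand of the output computes:
  H12 = ABS(7) = 7
  D1 = MAX(7, 7) = 7
  B5 = 7 - 7 = 0
  H2 = MAX(7, 7) = 7
  D5 = MIN(7, 0) = 0
  A8 = MIN(0, 7) = 0

After the edit, cleaning proceeds:
  H12: a read changed (A5 7->8) — executes, giving 8.
  D1: a read changed (H12 7->8; A5 7->8) — executes, giving 8.
  B5: a read changed (A5 7->8; D1 7->8) — executes, giving 0 — identical to its old value.
  H2: a read changed (D1 7->8; H12 7->8) — executes, giving 8.
  D5: a read changed (H2 7->8) — executes, giving 0 — identical to its old value.
  A8: a read changed (H12 7->8) — executes, giving 0 — identical to its old value.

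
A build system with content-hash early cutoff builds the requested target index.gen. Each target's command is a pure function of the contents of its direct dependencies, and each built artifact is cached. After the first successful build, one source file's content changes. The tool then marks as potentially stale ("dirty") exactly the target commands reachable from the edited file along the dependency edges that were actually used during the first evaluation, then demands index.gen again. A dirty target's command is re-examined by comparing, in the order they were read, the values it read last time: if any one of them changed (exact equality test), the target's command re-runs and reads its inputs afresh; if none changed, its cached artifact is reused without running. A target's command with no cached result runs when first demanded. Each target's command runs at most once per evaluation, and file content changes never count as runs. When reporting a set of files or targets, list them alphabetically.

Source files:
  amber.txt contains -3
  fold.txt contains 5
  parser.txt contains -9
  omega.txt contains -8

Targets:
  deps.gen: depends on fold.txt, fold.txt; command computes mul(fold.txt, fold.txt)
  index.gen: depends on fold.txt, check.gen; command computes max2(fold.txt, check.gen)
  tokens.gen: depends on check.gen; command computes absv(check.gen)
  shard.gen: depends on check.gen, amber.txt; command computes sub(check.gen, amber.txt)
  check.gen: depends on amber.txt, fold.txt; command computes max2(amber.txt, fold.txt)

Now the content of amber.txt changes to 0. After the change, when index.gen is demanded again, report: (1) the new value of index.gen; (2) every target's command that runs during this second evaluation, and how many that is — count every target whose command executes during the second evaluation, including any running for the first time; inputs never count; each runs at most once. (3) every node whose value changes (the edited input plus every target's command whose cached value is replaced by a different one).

First evaluation (everything demanded from the output):
  check.gen = max2(-3, 5) = 5
  index.gen = max2(5, 5) = 5

Propagation after the edit:
  check.gen: runs — amber.txt -3->0; result 5 (same value as before).
  index.gen: checked — values it read are unchanged (fold.txt unchanged, check.gen unchanged); reused cached 5 without running.

Key observation: the change is absorbed at check.gen — it re-runs but produces the same value, and the output's value is unchanged.

New value of index.gen: 5.
Target commands that run: check.gen — 1 in total.
Values that change: amber.txt.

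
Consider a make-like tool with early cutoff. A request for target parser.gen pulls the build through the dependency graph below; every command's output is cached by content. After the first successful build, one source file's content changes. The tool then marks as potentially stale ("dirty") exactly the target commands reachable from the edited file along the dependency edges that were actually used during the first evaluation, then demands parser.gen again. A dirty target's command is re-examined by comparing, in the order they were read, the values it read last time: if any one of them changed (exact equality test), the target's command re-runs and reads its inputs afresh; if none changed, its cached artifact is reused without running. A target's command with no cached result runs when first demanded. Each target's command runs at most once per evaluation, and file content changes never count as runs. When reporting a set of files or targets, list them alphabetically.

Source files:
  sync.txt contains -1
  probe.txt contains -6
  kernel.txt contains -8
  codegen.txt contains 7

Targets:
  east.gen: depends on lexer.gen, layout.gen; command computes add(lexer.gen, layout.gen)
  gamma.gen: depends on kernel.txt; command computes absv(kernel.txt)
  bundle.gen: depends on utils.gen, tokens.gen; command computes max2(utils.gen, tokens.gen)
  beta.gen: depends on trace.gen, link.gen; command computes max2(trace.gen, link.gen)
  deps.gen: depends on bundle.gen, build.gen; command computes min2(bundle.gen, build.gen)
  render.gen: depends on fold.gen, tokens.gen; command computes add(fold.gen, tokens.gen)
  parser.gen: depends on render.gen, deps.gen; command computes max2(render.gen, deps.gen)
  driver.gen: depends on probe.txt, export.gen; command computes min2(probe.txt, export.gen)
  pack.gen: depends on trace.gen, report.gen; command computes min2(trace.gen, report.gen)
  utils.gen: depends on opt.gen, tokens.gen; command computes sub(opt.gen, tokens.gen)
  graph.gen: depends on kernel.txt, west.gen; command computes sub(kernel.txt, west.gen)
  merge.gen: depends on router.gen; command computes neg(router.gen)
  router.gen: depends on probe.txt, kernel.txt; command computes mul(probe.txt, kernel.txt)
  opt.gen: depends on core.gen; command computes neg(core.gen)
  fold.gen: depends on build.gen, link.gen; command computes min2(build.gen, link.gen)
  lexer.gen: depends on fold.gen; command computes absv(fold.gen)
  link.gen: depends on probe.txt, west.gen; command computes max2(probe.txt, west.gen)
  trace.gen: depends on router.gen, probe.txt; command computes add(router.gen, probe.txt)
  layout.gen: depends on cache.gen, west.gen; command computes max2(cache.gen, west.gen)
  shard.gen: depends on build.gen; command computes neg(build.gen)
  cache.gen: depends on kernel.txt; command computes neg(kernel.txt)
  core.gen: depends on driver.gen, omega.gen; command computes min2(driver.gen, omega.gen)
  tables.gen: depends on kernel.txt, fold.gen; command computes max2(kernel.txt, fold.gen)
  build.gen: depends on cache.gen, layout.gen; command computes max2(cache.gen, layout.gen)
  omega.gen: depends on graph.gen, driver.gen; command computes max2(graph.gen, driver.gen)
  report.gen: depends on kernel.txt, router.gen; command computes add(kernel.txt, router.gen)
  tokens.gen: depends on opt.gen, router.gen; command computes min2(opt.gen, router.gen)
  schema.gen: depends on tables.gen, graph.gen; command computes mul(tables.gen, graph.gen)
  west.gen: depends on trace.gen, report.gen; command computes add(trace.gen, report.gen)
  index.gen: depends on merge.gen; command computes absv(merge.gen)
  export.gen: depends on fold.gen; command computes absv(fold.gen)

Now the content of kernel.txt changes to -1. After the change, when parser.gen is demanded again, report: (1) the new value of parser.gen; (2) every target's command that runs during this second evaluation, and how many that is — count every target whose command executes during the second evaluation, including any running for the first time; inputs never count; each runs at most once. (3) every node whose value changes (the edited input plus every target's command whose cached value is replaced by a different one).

Demanding parser.gen again yields 11.
17 target commands run: build.gen, cache.gen, deps.gen, driver.gen, export.gen, fold.gen, graph.gen, layout.gen, link.gen, omega.gen, parser.gen, render.gen, report.gen, router.gen, tokens.gen, trace.gen, west.gen.
The nodes whose values change: build.gen, cache.gen, deps.gen, export.gen, fold.gen, graph.gen, kernel.txt, layout.gen, link.gen, parser.gen, render.gen, report.gen, router.gen, trace.gen, west.gen.
Note where the cutoff bites: core.gen is checked, finds nothing changed, and keeps its cache.

First demand of the output computes:
  cache.gen = neg(-8) = 8
  router.gen = mul(-6, -8) = 48
  report.gen = add(-8, 48) = 40
  trace.gen = add(48, -6) = 42
  west.gen = add(42, 40) = 82
  graph.gen = sub(-8, 82) = -90
  layout.gen = max2(8, 82) = 82
  build.gen = max2(8, 82) = 82
  link.gen = max2(-6, 82) = 82
  fold.gen = min2(82, 82) = 82
  export.gen = absv(82) = 82
  driver.gen = min2(-6, 82) = -6
  omega.gen = max2(-90, -6) = -6
  core.gen = min2(-6, -6) = -6
  opt.gen = neg(-6) = 6
  tokens.gen = min2(6, 48) = 6
  render.gen = add(82, 6) = 88
  utils.gen = sub(6, 6) = 0
  bundle.gen = max2(0, 6) = 6
  deps.gen = min2(6, 82) = 6
  parser.gen = max2(88, 6) = 88

After the edit, cleaning proceeds:
  cache.gen: a read changed (kernel.txt -8->-1) — executes, giving 1.
  router.gen: a read changed (kernel.txt -8->-1) — executes, giving 6.
  report.gen: a read changed (kernel.txt -8->-1; router.gen 48->6) — executes, giving 5.
  trace.gen: a read changed (router.gen 48->6) — executes, giving 0.
  west.gen: a read changed (trace.gen 42->0; report.gen 40->5) — executes, giving 5.
  graph.gen: a read changed (kernel.txt -8->-1; west.gen 82->5) — executes, giving -6.
  layout.gen: a read changed (cache.gen 8->1; west.gen 82->5) — executes, giving 5.
  build.gen: a read changed (cache.gen 8->1; layout.gen 82->5) — executes, giving 5.
  link.gen: a read changed (west.gen 82->5) — executes, giving 5.
  fold.gen: a read changed (build.gen 82->5; link.gen 82->5) — executes, giving 5.
  export.gen: a read changed (fold.gen 82->5) — executes, giving 5.
  driver.gen: a read changed (export.gen 82->5) — executes, giving -6 — identical to its old value.
  omega.gen: a read changed (graph.gen -90->-6) — executes, giving -6 — identical to its old value.
  core.gen: dirty, but its reads are unchanged (driver.gen unchanged, omega.gen unchanged); cached -6 stands.
  opt.gen: dirty, but its reads are unchanged (core.gen unchanged); cached 6 stands.
  tokens.gen: a read changed (router.gen 48->6) — executes, giving 6 — identical to its old value.
  render.gen: a read changed (fold.gen 82->5) — executes, giving 11.
  utils.gen: dirty, but its reads are unchanged (opt.gen unchanged, tokens.gen unchanged); cached 0 stands.
  bundle.gen: dirty, but its reads are unchanged (utils.gen unchanged, tokens.gen unchanged); cached 6 stands.
  deps.gen: a read changed (build.gen 82->5) — executes, giving 5.
  parser.gen: a read changed (render.gen 88->11; deps.gen 6->5) — executes, giving 11.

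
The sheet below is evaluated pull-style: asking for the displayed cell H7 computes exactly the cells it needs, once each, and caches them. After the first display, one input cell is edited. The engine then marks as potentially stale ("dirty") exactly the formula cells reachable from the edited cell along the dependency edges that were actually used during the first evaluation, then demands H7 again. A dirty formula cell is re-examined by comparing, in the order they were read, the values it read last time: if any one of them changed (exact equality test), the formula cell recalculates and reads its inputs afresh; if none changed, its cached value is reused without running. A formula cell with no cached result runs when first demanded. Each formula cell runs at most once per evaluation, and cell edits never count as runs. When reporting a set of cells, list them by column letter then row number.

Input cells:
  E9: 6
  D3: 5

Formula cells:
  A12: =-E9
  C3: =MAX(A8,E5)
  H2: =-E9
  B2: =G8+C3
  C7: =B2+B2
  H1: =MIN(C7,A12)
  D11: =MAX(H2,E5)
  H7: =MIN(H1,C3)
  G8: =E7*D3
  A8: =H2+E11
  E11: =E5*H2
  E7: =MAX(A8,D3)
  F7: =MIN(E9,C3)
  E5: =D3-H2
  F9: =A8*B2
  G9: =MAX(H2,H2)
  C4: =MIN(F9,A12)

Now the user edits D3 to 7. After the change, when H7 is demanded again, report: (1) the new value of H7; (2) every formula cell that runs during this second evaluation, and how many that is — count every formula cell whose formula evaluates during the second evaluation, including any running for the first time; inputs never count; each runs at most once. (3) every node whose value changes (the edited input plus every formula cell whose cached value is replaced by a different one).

Demanding H7 again yields -6.
10 formula cells run: A8, B2, C3, C7, E5, E7, E11, G8, H1, H7.
The nodes whose values change: A8, B2, C3, C7, D3, E5, E7, E11, G8.

First demand of the output computes:
  A12 = -(6) = -6
  H2 = -(6) = -6
  E5 = 5 - -6 = 11
  E11 = 11 * -6 = -66
  A8 = -6 + -66 = -72
  C3 = MAX(-72, 11) = 11
  E7 = MAX(-72, 5) = 5
  G8 = 5 * 5 = 25
  B2 = 25 + 11 = 36
  C7 = 36 + 36 = 72
  H1 = MIN(72, -6) = -6
  H7 = MIN(-6, 11) = -6

After the edit, cleaning proceeds:
  E5: a read changed (D3 5->7) — executes, giving 13.
  E11: a read changed (E5 11->13) — executes, giving -78.
  A8: a read changed (E11 -66->-78) — executes, giving -84.
  C3: a read changed (A8 -72->-84; E5 11->13) — executes, giving 13.
  E7: a read changed (A8 -72->-84; D3 5->7) — executes, giving 7.
  G8: a read changed (E7 5->7; D3 5->7) — executes, giving 49.
  B2: a read changed (G8 25->49; C3 11->13) — executes, giving 62.
  C7: a read changed (B2 36->62; B2 36->62) — executes, giving 124.
  H1: a read changed (C7 72->124) — executes, giving -6 — identical to its old value.
  H7: a read changed (C3 11->13) — executes, giving -6 — identical to its old value.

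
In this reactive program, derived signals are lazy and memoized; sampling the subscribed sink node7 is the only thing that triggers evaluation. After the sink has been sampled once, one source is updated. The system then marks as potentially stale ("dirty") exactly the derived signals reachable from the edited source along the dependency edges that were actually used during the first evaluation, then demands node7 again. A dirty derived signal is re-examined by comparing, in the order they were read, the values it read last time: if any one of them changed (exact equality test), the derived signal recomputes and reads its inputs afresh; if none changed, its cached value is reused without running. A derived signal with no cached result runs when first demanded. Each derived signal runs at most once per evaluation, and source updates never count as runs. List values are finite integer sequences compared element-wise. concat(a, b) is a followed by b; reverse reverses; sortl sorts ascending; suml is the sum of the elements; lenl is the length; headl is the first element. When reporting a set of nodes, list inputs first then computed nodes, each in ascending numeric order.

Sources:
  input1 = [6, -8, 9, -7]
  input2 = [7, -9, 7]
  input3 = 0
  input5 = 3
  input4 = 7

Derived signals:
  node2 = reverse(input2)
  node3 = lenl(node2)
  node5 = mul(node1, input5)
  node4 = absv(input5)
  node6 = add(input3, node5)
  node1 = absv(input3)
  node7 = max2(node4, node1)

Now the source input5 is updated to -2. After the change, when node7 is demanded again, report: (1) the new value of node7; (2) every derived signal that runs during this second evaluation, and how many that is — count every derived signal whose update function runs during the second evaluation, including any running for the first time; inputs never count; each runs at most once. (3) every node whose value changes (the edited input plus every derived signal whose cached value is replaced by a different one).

Demanding node7 again yields 2.
2 derived signals run: node4, node7.
The nodes whose values change: input5, node4, node7.

First demand of the output computes:
  node1 = absv(0) = 0
  node4 = absv(3) = 3
  node7 = max2(3, 0) = 3

After the edit, cleaning proceeds:
  node4: a read changed (input5 3->-2) — executes, giving 2.
  node7: a read changed (node4 3->2) — executes, giving 2.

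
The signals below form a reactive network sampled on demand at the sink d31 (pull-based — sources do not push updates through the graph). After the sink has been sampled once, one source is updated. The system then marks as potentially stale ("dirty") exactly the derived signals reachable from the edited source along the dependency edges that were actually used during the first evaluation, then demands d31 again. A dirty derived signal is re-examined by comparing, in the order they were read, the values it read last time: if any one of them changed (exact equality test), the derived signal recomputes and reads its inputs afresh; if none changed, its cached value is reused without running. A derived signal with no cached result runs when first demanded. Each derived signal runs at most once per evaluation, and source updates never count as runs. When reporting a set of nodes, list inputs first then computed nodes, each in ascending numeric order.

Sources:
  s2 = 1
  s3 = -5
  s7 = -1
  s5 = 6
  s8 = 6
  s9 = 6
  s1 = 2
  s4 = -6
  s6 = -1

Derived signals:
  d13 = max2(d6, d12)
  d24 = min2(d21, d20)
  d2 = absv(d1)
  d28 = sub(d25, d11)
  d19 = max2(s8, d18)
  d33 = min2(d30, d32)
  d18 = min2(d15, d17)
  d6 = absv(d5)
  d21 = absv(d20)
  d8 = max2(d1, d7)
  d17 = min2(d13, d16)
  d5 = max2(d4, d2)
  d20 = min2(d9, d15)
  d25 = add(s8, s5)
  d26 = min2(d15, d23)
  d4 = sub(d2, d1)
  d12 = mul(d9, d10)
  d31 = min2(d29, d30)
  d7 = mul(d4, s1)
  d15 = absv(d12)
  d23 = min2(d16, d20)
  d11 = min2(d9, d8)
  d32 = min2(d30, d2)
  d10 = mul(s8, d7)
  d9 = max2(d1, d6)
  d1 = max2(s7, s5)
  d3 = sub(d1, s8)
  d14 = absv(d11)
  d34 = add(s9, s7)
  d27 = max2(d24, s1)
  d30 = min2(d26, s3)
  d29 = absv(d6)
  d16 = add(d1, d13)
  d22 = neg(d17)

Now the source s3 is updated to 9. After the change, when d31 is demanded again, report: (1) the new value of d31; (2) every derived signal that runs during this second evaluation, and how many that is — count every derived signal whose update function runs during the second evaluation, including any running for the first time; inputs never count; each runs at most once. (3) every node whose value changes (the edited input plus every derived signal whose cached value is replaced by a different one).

d31 now evaluates to 0.
Run set: d30, d31 (2 run).
Changed values: s3, d30, d31.

Initial pass — values computed on the first demand:
  d1 = max2(-1, 6) = 6
  d2 = absv(6) = 6
  d4 = sub(6, 6) = 0
  d5 = max2(0, 6) = 6
  d6 = absv(6) = 6
  d7 = mul(0, 2) = 0
  d9 = max2(6, 6) = 6
  d10 = mul(6, 0) = 0
  d12 = mul(6, 0) = 0
  d13 = max2(6, 0) = 6
  d15 = absv(0) = 0
  d16 = add(6, 6) = 12
  d20 = min2(6, 0) = 0
  d23 = min2(12, 0) = 0
  d26 = min2(0, 0) = 0
  d29 = absv(6) = 6
  d30 = min2(0, -5) = -5
  d31 = min2(6, -5) = -5

Second demand — change propagation:
  d30: re-runs because s3 -5->9; new result 0.
  d31: re-runs because d30 -5->0; new result 0.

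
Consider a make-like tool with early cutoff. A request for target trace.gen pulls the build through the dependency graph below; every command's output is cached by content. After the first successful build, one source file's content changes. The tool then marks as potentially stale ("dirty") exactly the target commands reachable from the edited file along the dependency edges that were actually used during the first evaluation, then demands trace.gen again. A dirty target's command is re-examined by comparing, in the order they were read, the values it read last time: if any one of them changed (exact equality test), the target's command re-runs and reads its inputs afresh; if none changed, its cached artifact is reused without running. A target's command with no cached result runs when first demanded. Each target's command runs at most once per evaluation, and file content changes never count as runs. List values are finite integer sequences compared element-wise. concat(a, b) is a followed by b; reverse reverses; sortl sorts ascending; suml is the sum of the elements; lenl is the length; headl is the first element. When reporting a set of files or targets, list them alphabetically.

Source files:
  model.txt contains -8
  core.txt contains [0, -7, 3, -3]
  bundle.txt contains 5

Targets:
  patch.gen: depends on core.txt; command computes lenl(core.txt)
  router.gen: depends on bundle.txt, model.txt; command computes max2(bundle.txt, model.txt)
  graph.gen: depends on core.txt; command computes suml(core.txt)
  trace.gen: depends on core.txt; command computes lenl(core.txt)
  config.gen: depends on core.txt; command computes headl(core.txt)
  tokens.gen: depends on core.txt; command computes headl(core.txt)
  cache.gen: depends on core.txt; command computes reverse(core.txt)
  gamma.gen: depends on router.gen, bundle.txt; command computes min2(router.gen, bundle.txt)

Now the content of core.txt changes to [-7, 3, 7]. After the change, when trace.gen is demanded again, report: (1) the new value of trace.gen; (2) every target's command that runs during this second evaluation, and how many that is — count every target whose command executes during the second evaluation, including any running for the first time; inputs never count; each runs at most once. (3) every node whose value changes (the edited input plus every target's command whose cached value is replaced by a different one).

First demand of the output computes:
  trace.gen = lenl([0, -7, 3, -3]) = 4

After the edit, cleaning proceeds:
  trace.gen: a read changed (core.txt [0, -7, 3, -3]->[-7, 3, 7]) — executes, giving 3.

Demanding trace.gen again yields 3.
1 target commands run: trace.gen.
The nodes whose values change: core.txt, trace.gen.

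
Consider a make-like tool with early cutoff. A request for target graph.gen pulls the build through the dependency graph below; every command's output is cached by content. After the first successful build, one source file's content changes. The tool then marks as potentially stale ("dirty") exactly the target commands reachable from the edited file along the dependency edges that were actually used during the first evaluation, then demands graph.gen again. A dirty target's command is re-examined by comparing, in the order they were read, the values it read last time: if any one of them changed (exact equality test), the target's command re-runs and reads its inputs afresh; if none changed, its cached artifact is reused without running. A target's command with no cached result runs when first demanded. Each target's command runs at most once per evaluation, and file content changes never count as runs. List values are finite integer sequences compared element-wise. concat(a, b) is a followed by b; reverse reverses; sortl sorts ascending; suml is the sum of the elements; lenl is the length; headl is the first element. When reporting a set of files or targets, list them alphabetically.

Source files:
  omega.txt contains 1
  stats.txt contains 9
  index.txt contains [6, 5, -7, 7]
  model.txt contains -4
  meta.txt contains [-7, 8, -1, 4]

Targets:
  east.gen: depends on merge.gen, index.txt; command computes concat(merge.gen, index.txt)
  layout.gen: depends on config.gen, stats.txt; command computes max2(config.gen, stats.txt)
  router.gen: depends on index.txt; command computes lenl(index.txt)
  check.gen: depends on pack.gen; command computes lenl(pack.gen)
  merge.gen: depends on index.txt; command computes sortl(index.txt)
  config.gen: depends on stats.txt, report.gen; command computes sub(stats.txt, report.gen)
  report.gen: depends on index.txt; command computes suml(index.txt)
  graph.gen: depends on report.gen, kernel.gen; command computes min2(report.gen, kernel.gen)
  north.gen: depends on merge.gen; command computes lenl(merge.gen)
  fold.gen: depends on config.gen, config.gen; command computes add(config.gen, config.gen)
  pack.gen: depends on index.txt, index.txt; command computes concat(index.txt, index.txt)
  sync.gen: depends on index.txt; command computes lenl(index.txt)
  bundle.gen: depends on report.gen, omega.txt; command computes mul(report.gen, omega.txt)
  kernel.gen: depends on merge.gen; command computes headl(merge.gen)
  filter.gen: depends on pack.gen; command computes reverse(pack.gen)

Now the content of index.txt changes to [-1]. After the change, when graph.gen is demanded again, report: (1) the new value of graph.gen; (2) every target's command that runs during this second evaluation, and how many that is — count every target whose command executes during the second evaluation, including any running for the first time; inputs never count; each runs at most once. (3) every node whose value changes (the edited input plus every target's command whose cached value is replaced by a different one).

Demanding graph.gen again yields -1.
4 target commands run: graph.gen, kernel.gen, merge.gen, report.gen.
The nodes whose values change: graph.gen, index.txt, kernel.gen, merge.gen, report.gen.

First demand of the output computes:
  merge.gen = sortl([6, 5, -7, 7]) = [-7, 5, 6, 7]
  kernel.gen = headl([-7, 5, 6, 7]) = -7
  report.gen = suml([6, 5, -7, 7]) = 11
  graph.gen = min2(11, -7) = -7

After the edit, cleaning proceeds:
  merge.gen: a read changed (index.txt [6, 5, -7, 7]->[-1]) — executes, giving [-1].
  kernel.gen: a read changed (merge.gen [-7, 5, 6, 7]->[-1]) — executes, giving -1.
  report.gen: a read changed (index.txt [6, 5, -7, 7]->[-1]) — executes, giving -1.
  graph.gen: a read changed (report.gen 11->-1; kernel.gen -7->-1) — executes, giving -1.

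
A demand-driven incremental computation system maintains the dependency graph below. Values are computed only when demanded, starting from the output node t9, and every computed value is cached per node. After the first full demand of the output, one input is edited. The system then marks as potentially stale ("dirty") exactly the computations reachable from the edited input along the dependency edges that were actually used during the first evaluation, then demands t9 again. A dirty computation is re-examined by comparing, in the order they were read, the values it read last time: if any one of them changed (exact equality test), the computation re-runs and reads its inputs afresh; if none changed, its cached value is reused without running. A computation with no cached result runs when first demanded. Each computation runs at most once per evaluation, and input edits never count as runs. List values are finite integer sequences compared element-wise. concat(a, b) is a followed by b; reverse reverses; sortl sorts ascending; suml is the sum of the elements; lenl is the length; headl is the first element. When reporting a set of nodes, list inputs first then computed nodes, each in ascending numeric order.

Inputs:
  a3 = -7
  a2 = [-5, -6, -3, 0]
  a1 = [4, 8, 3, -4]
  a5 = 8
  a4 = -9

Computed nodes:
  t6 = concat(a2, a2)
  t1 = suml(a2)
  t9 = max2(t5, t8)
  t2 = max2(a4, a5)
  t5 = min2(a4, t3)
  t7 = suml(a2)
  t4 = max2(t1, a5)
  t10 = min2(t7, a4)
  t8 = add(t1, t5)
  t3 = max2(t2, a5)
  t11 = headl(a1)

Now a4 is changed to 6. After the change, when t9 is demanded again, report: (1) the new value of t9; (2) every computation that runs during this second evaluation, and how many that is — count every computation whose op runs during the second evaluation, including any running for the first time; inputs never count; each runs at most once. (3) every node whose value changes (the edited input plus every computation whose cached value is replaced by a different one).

New value of t9: 6.
Computations that run: t2, t5, t8, t9 — 4 in total.
Values that change: a4, t5, t8, t9.
Key observation: the cutoff stops propagation at t3 — its inputs' values are unchanged, so it reuses its cache.

First evaluation (everything demanded from the output):
  t1 = suml([-5, -6, -3, 0]) = -14
  t2 = max2(-9, 8) = 8
  t3 = max2(8, 8) = 8
  t5 = min2(-9, 8) = -9
  t8 = add(-14, -9) = -23
  t9 = max2(-9, -23) = -9

Propagation after the edit:
  t2: runs — a4 -9->6; result 8 (same value as before).
  t3: checked — values it read are unchanged (t2 unchanged, a5 unchanged); reused cached 8 without running.
  t5: runs — a4 -9->6; result 6.
  t8: runs — t5 -9->6; result -8.
  t9: runs — t5 -9->6; t8 -23->-8; result 6.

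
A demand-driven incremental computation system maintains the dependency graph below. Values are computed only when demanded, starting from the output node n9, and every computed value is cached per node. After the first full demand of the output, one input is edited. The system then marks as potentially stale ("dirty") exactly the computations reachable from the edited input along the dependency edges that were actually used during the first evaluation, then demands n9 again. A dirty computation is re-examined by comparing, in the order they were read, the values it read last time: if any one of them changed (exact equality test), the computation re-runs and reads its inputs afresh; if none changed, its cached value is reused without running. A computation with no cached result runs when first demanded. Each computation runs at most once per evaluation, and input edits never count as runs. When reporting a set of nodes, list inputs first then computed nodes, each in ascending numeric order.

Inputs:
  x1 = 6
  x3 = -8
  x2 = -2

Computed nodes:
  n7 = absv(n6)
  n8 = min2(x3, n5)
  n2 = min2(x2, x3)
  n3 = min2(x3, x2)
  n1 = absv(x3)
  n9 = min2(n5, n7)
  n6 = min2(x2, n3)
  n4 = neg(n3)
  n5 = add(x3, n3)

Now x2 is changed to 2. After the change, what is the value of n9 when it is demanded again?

New value of n9: -16.
Key observation: the cutoff stops propagation at n5 — its inputs' values are unchanged, so it reuses its cache.

First evaluation (everything demanded from the output):
  n3 = min2(-8, -2) = -8
  n5 = add(-8, -8) = -16
  n6 = min2(-2, -8) = -8
  n7 = absv(-8) = 8
  n9 = min2(-16, 8) = -16

Propagation after the edit:
  n3: runs — x2 -2->2; result -8 (same value as before).
  n5: checked — values it read are unchanged (x3 unchanged, n3 unchanged); reused cached -16 without running.
  n6: runs — x2 -2->2; result -8 (same value as before).
  n7: checked — values it read are unchanged (n6 unchanged); reused cached 8 without running.
  n9: checked — values it read are unchanged (n5 unchanged, n7 unchanged); reused cached -16 without running.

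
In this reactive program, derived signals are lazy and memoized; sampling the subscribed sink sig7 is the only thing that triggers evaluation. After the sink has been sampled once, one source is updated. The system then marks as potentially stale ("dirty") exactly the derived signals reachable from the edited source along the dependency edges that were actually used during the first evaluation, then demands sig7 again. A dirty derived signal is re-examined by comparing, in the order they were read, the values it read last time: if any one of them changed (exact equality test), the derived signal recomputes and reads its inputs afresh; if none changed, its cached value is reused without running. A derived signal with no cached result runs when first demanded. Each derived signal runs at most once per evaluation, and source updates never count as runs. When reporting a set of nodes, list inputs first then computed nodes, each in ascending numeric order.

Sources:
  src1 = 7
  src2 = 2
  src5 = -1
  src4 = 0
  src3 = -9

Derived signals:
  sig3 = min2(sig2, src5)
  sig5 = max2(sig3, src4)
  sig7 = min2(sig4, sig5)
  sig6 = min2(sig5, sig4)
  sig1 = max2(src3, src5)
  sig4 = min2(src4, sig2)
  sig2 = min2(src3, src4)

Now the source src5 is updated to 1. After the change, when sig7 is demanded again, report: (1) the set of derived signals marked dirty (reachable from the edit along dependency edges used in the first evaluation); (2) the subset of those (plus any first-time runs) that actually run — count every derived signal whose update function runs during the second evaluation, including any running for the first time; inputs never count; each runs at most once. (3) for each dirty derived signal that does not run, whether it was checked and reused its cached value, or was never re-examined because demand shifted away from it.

The edit dirties: sig3, sig5, sig7.
1 derived signals run: sig3.
Cache hits after checking: sig5, sig7.
Note the absorption at sig3: it re-runs yet its value is the same, leaving the output's value untouched.

First demand of the output computes:
  sig2 = min2(-9, 0) = -9
  sig3 = min2(-9, -1) = -9
  sig4 = min2(0, -9) = -9
  sig5 = max2(-9, 0) = 0
  sig7 = min2(-9, 0) = -9

After the edit, cleaning proceeds:
  sig3: a read changed (src5 -1->1) — executes, giving -9 — identical to its old value.
  sig5: dirty, but its reads are unchanged (sig3 unchanged, src4 unchanged); cached 0 stands.
  sig7: dirty, but its reads are unchanged (sig4 unchanged, sig5 unchanged); cached -9 stands.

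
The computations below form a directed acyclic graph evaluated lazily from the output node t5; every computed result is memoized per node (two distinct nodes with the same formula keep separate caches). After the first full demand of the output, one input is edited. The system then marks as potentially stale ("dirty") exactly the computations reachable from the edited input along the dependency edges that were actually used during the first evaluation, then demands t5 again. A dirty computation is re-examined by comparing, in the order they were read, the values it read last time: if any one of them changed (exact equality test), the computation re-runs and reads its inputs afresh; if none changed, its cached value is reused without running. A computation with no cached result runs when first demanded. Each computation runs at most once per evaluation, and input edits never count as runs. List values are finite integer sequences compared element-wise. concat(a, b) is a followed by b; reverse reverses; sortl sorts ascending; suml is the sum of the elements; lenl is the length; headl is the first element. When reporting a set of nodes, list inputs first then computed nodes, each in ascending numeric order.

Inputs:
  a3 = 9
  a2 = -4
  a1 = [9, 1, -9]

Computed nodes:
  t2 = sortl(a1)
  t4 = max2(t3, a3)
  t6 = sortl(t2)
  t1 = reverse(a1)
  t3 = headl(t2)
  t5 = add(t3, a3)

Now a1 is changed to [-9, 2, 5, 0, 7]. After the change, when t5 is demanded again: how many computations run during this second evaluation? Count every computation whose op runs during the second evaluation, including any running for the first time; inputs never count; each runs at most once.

First demand of the output computes:
  t2 = sortl([9, 1, -9]) = [-9, 1, 9]
  t3 = headl([-9, 1, 9]) = -9
  t5 = add(-9, 9) = 0

After the edit, cleaning proceeds:
  t2: a read changed (a1 [9, 1, -9]->[-9, 2, 5, 0, 7]) — executes, giving [-9, 0, 2, 5, 7].
  t3: a read changed (t2 [-9, 1, 9]->[-9, 0, 2, 5, 7]) — executes, giving -9 — identical to its old value.
  t5: dirty, but its reads are unchanged (t3 unchanged, a3 unchanged); cached 0 stands.

Note the absorption at t3: it re-runs yet its value is the same, leaving the output's value untouched.

2 computations run: t2, t3.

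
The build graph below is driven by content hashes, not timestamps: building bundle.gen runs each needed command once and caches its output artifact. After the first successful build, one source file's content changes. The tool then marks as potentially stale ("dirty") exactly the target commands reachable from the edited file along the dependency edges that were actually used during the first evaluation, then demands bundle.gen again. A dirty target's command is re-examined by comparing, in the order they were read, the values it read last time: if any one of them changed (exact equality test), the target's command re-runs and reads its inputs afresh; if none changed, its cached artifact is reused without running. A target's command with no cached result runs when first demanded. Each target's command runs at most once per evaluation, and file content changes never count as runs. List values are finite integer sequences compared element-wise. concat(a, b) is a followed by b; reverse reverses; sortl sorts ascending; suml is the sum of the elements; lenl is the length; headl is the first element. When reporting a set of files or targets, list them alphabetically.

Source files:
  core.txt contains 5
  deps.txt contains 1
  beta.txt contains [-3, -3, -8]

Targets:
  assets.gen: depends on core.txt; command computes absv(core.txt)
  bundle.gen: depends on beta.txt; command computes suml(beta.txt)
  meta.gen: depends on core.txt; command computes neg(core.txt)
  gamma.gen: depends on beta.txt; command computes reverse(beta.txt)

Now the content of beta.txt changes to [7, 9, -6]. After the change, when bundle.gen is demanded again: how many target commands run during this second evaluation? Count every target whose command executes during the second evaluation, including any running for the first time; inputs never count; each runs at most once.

Initial pass — values computed on the first demand:
  bundle.gen = suml([-3, -3, -8]) = -14

Second demand — change propagation:
  bundle.gen: re-runs because beta.txt [-3, -3, -8]->[7, 9, -6]; new result 10.

Run set: bundle.gen (1 run).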